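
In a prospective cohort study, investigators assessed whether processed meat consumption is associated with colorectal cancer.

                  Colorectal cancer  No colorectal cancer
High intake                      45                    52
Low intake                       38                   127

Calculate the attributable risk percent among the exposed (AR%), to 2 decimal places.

Cells: a = 45, b = 52, c = 38, d = 127.
Risk in exposed = 45/97 = 0.46392; risk in unexposed = 38/165 = 0.23030.
RR = 0.46392/0.23030 = 2.01438
AR% = (RR − 1)/RR × 100 = (2.01438 − 1)/2.01438 × 100 = 50.3569%

50.36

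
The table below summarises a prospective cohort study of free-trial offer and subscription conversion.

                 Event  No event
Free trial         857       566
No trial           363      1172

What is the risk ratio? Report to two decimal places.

Cells: a = 857, b = 566, c = 363, d = 1172.
Risk in exposed = 857/1423 = 0.60225; risk in unexposed = 363/1535 = 0.23648.
RR = 0.60225 / 0.23648 = 2.54670
The risk among the exposed is 2.55 times that among the unexposed.

2.55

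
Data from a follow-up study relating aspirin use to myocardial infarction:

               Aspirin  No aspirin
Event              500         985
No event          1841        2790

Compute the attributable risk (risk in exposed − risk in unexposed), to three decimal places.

Reading the table with exposure as columns: a = 500 (Aspirin, case), b = 1841 (Aspirin, non-case), c = 985 (No aspirin, case), d = 2790.
Risk in exposed = 500/2341 = 0.213584; risk in unexposed = 985/3775 = 0.260927.
Risk difference = 0.213584 − 0.260927 = -0.047343

-0.047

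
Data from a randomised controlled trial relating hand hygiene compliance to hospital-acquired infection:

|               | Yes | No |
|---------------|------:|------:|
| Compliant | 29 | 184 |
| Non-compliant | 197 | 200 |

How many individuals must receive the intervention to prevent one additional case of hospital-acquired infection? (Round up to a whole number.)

3

Risk in treated group = 29/213 = 0.13615; risk in control = 197/397 = 0.49622.
Absolute risk reduction = 0.49622 − 0.13615 = 0.36007
NNT = 1 / ARR = 1 / 0.36007 = 2.777 → round up → 3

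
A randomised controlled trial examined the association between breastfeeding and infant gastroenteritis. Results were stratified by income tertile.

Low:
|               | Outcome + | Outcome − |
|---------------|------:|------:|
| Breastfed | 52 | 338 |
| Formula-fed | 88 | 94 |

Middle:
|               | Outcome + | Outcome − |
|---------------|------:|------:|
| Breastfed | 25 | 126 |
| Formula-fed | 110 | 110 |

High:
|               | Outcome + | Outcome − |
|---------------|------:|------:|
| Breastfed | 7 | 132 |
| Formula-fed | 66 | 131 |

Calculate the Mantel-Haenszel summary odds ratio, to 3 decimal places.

0.162

OR_MH = Σ(aᵢdᵢ/nᵢ) / Σ(bᵢcᵢ/nᵢ), where nᵢ is the stratum total.
Stratum 1 (Low): n = 572; a·d/n = 52·94/572 = 8.5455; b·c/n = 338·88/572 = 52.0000
Stratum 2 (Middle): n = 371; a·d/n = 25·110/371 = 7.4124; b·c/n = 126·110/371 = 37.3585
Stratum 3 (High): n = 336; a·d/n = 7·131/336 = 2.7292; b·c/n = 132·66/336 = 25.9286
OR_MH = (8.5455 + 7.4124 + 2.7292) / (52.0000 + 37.3585 + 25.9286) = 18.6870 / 115.2871 = 0.16209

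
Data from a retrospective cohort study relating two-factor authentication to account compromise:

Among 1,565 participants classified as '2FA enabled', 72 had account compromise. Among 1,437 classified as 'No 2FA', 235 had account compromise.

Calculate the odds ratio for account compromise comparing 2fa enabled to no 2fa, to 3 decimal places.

0.247

From the description: a = 72, b = 1493, c = 235, d = 1202.
OR = (a·d)/(b·c) = (72 × 1202) / (1493 × 235) = 86544 / 350855 = 0.24667
Exposure is associated with lower odds of account compromise (OR = 0.25 < 1).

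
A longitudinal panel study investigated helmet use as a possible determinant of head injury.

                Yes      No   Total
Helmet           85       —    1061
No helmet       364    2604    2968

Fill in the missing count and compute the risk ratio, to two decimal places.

The missing cell is in the exposed row: 1061 − 85 = 976.
So a = 85, b = 976, c = 364, d = 2604.
RR = [a/(a+b)] / [c/(c+d)] = (85/1061) / (364/2968) = 0.08011/0.12264 = 0.65323

0.65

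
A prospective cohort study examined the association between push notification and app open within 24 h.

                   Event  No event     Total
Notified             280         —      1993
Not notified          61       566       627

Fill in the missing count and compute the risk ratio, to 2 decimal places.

The missing cell is in the exposed row: 1993 − 280 = 1713.
So a = 280, b = 1713, c = 61, d = 566.
RR = [a/(a+b)] / [c/(c+d)] = (280/1993) / (61/627) = 0.14049/0.09729 = 1.44407

1.44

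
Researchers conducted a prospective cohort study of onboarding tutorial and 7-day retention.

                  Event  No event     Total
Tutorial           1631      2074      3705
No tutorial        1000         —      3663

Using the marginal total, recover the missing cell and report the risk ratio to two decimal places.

1.61

The missing cell is in the unexposed row: 3663 − 1000 = 2663.
So a = 1631, b = 2074, c = 1000, d = 2663.
RR = [a/(a+b)] / [c/(c+d)] = (1631/3705) / (1000/3663) = 0.44022/0.27300 = 1.61251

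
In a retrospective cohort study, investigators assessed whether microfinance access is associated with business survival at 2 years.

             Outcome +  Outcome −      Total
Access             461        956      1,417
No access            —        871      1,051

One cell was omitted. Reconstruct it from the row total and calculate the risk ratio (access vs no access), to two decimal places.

The missing cell is in the unexposed row: 1051 − 871 = 180.
So a = 461, b = 956, c = 180, d = 871.
RR = [a/(a+b)] / [c/(c+d)] = (461/1417) / (180/1051) = 0.32534/0.17127 = 1.89960

1.90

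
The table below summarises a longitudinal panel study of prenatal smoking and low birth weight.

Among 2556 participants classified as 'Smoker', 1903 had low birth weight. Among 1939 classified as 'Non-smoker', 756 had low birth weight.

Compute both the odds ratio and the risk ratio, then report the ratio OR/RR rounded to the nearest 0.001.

From the description: a = 1903, b = 653, c = 756, d = 1183.
OR = (1903·1183)/(653·756) = 2251249/493668 = 4.56025
Risk in exposed = 1903/2556 = 0.74452; risk in unexposed = 756/1939 = 0.38989; RR = 1.90956
OR/RR = 4.56025 / 1.90956 = 2.38811
The outcome is not rare, so the OR lies further from 1 than the RR.

2.388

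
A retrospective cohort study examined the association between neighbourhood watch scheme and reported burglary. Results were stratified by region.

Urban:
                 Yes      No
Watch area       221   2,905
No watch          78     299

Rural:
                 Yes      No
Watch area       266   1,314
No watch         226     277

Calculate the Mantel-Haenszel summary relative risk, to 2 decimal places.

0.37

RR_MH = Σ(aᵢ·n₀ᵢ/nᵢ) / Σ(cᵢ·n₁ᵢ/nᵢ), with n₁ᵢ = aᵢ+bᵢ (exposed), n₀ᵢ = cᵢ+dᵢ (unexposed), nᵢ = n₁ᵢ+n₀ᵢ.
Stratum 1 (Urban): n₁ = 3126, n₀ = 377, n = 3503; a·n₀/n = 221·377/3503 = 23.7845; c·n₁/n = 78·3126/3503 = 69.6055
Stratum 2 (Rural): n₁ = 1580, n₀ = 503, n = 2083; a·n₀/n = 266·503/2083 = 64.2333; c·n₁/n = 226·1580/2083 = 171.4258
RR_MH = (23.7845 + 64.2333) / (69.6055 + 171.4258) = 88.0178 / 241.0313 = 0.36517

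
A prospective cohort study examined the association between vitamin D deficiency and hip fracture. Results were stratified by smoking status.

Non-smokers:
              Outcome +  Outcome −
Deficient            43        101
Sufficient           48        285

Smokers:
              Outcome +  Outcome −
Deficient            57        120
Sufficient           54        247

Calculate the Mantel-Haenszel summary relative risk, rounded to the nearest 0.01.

1.91

RR_MH = Σ(aᵢ·n₀ᵢ/nᵢ) / Σ(cᵢ·n₁ᵢ/nᵢ), with n₁ᵢ = aᵢ+bᵢ (exposed), n₀ᵢ = cᵢ+dᵢ (unexposed), nᵢ = n₁ᵢ+n₀ᵢ.
Stratum 1 (Non-smokers): n₁ = 144, n₀ = 333, n = 477; a·n₀/n = 43·333/477 = 30.0189; c·n₁/n = 48·144/477 = 14.4906
Stratum 2 (Smokers): n₁ = 177, n₀ = 301, n = 478; a·n₀/n = 57·301/478 = 35.8933; c·n₁/n = 54·177/478 = 19.9958
RR_MH = (30.0189 + 35.8933) / (14.4906 + 19.9958) = 65.9122 / 34.4864 = 1.91125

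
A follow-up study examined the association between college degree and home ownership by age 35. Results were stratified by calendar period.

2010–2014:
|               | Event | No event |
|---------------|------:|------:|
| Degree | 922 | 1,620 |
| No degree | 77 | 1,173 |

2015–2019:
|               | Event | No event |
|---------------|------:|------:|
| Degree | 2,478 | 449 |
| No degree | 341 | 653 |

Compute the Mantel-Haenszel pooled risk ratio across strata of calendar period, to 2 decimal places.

RR_MH = Σ(aᵢ·n₀ᵢ/nᵢ) / Σ(cᵢ·n₁ᵢ/nᵢ), with n₁ᵢ = aᵢ+bᵢ (exposed), n₀ᵢ = cᵢ+dᵢ (unexposed), nᵢ = n₁ᵢ+n₀ᵢ.
Stratum 1 (2010–2014): n₁ = 2542, n₀ = 1250, n = 3792; a·n₀/n = 922·1250/3792 = 303.9293; c·n₁/n = 77·2542/3792 = 51.6176
Stratum 2 (2015–2019): n₁ = 2927, n₀ = 994, n = 3921; a·n₀/n = 2478·994/3921 = 628.1897; c·n₁/n = 341·2927/3921 = 254.5542
RR_MH = (303.9293 + 628.1897) / (51.6176 + 254.5542) = 932.1191 / 306.1718 = 3.04443

3.04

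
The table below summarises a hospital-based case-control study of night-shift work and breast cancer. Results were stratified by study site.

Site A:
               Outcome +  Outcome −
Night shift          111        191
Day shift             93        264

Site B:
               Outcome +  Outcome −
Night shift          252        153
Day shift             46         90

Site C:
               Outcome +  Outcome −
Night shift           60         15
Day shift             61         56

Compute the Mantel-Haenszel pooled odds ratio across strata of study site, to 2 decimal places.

OR_MH = Σ(aᵢdᵢ/nᵢ) / Σ(bᵢcᵢ/nᵢ), where nᵢ is the stratum total.
Stratum 1 (Site A): n = 659; a·d/n = 111·264/659 = 44.4674; b·c/n = 191·93/659 = 26.9545
Stratum 2 (Site B): n = 541; a·d/n = 252·90/541 = 41.9224; b·c/n = 153·46/541 = 13.0092
Stratum 3 (Site C): n = 192; a·d/n = 60·56/192 = 17.5000; b·c/n = 15·61/192 = 4.7656
OR_MH = (44.4674 + 41.9224 + 17.5000) / (26.9545 + 13.0092 + 4.7656) = 103.8897 / 44.7293 = 2.32263

2.32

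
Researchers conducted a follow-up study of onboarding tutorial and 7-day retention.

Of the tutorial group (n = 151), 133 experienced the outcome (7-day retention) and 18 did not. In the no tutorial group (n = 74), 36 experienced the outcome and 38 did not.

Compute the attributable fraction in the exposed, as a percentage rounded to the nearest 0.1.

From the description: a = 133, b = 18, c = 36, d = 38.
Risk in exposed = 133/151 = 0.88079; risk in unexposed = 36/74 = 0.48649.
RR = 0.88079/0.48649 = 1.81052
AR% = (RR − 1)/RR × 100 = (1.81052 − 1)/1.81052 × 100 = 44.7673%

44.8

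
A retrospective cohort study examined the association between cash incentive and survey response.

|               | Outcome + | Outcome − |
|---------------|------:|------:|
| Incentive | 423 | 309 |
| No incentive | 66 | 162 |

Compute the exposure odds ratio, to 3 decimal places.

3.360

Cells: a = 423, b = 309, c = 66, d = 162.
OR = (a·d)/(b·c) = (423 × 162) / (309 × 66) = 68526 / 20394 = 3.36011
The odds of survey response are about 3.36 times as high in the incentive group.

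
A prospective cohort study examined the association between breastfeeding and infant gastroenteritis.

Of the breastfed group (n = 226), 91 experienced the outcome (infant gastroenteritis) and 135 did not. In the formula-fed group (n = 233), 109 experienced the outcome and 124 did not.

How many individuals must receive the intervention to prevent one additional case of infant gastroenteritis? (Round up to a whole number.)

Risk in treated group = 91/226 = 0.40265; risk in control = 109/233 = 0.46781.
Absolute risk reduction = 0.46781 − 0.40265 = 0.06516
NNT = 1 / ARR = 1 / 0.06516 = 15.348 → round up → 16

16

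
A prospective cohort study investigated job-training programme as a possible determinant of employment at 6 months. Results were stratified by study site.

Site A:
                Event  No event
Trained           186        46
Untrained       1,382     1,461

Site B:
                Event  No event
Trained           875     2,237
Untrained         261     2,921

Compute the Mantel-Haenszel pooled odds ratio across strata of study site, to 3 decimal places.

4.359

OR_MH = Σ(aᵢdᵢ/nᵢ) / Σ(bᵢcᵢ/nᵢ), where nᵢ is the stratum total.
Stratum 1 (Site A): n = 3075; a·d/n = 186·1461/3075 = 88.3727; b·c/n = 46·1382/3075 = 20.6738
Stratum 2 (Site B): n = 6294; a·d/n = 875·2921/6294 = 406.0812; b·c/n = 2237·261/6294 = 92.7641
OR_MH = (88.3727 + 406.0812) / (20.6738 + 92.7641) = 494.4539 / 113.4379 = 4.35881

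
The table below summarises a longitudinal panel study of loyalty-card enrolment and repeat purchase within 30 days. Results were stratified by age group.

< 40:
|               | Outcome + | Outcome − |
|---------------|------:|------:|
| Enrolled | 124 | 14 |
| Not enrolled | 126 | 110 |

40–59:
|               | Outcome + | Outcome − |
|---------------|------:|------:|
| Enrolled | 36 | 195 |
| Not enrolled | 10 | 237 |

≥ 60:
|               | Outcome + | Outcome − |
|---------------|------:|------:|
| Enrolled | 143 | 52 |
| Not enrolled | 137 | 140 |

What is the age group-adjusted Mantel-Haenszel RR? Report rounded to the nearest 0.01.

1.67

RR_MH = Σ(aᵢ·n₀ᵢ/nᵢ) / Σ(cᵢ·n₁ᵢ/nᵢ), with n₁ᵢ = aᵢ+bᵢ (exposed), n₀ᵢ = cᵢ+dᵢ (unexposed), nᵢ = n₁ᵢ+n₀ᵢ.
Stratum 1 (< 40): n₁ = 138, n₀ = 236, n = 374; a·n₀/n = 124·236/374 = 78.2460; c·n₁/n = 126·138/374 = 46.4920
Stratum 2 (40–59): n₁ = 231, n₀ = 247, n = 478; a·n₀/n = 36·247/478 = 18.6025; c·n₁/n = 10·231/478 = 4.8326
Stratum 3 (≥ 60): n₁ = 195, n₀ = 277, n = 472; a·n₀/n = 143·277/472 = 83.9216; c·n₁/n = 137·195/472 = 56.5996
RR_MH = (78.2460 + 18.6025 + 83.9216) / (46.4920 + 4.8326 + 56.5996) = 180.7701 / 107.9242 = 1.67497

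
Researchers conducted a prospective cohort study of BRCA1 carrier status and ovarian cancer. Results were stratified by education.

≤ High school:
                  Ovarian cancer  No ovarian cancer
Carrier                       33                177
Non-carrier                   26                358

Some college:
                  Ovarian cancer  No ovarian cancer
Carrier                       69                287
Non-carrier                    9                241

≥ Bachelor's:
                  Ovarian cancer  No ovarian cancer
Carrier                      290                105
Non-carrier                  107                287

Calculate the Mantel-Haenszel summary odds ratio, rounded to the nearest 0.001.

5.822

OR_MH = Σ(aᵢdᵢ/nᵢ) / Σ(bᵢcᵢ/nᵢ), where nᵢ is the stratum total.
Stratum 1 (≤ High school): n = 594; a·d/n = 33·358/594 = 19.8889; b·c/n = 177·26/594 = 7.7475
Stratum 2 (Some college): n = 606; a·d/n = 69·241/606 = 27.4406; b·c/n = 287·9/606 = 4.2624
Stratum 3 (≥ Bachelor's): n = 789; a·d/n = 290·287/789 = 105.4880; b·c/n = 105·107/789 = 14.2395
OR_MH = (19.8889 + 27.4406 + 105.4880) / (7.7475 + 4.2624 + 14.2395) = 152.8174 / 26.2494 = 5.82175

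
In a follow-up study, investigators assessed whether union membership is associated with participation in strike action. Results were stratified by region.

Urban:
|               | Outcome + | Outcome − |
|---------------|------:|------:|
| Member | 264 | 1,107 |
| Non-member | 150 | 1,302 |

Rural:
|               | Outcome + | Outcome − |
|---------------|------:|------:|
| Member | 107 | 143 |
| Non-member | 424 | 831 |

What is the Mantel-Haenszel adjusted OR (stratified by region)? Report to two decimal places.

1.82

OR_MH = Σ(aᵢdᵢ/nᵢ) / Σ(bᵢcᵢ/nᵢ), where nᵢ is the stratum total.
Stratum 1 (Urban): n = 2823; a·d/n = 264·1302/2823 = 121.7598; b·c/n = 1107·150/2823 = 58.8204
Stratum 2 (Rural): n = 1505; a·d/n = 107·831/1505 = 59.0811; b·c/n = 143·424/1505 = 40.2870
OR_MH = (121.7598 + 59.0811) / (58.8204 + 40.2870) = 180.8409 / 99.1074 = 1.82470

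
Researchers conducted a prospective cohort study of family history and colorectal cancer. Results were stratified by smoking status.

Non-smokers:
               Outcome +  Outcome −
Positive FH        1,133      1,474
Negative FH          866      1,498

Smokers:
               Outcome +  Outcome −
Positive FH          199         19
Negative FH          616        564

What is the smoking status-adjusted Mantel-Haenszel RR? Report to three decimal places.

1.285

RR_MH = Σ(aᵢ·n₀ᵢ/nᵢ) / Σ(cᵢ·n₁ᵢ/nᵢ), with n₁ᵢ = aᵢ+bᵢ (exposed), n₀ᵢ = cᵢ+dᵢ (unexposed), nᵢ = n₁ᵢ+n₀ᵢ.
Stratum 1 (Non-smokers): n₁ = 2607, n₀ = 2364, n = 4971; a·n₀/n = 1133·2364/4971 = 538.8075; c·n₁/n = 866·2607/4971 = 454.1666
Stratum 2 (Smokers): n₁ = 218, n₀ = 1180, n = 1398; a·n₀/n = 199·1180/1398 = 167.9685; c·n₁/n = 616·218/1398 = 96.0572
RR_MH = (538.8075 + 167.9685) / (454.1666 + 96.0572) = 706.7760 / 550.2238 = 1.28452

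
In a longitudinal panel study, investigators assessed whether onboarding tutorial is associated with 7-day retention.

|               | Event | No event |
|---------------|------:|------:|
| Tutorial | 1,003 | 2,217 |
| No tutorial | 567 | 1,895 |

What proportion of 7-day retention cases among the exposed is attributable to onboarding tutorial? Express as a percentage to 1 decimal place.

Cells: a = 1003, b = 2217, c = 567, d = 1895.
Risk in exposed = 1003/3220 = 0.31149; risk in unexposed = 567/2462 = 0.23030.
RR = 0.31149/0.23030 = 1.35254
AR% = (RR − 1)/RR × 100 = (1.35254 − 1)/1.35254 × 100 = 26.0650%

26.1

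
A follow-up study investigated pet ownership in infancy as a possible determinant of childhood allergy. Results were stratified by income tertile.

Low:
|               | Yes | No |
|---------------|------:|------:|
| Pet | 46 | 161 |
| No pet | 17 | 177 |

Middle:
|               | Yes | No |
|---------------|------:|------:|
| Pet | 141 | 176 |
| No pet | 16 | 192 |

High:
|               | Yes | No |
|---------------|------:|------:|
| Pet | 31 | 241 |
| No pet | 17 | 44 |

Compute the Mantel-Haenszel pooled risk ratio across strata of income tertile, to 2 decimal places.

RR_MH = Σ(aᵢ·n₀ᵢ/nᵢ) / Σ(cᵢ·n₁ᵢ/nᵢ), with n₁ᵢ = aᵢ+bᵢ (exposed), n₀ᵢ = cᵢ+dᵢ (unexposed), nᵢ = n₁ᵢ+n₀ᵢ.
Stratum 1 (Low): n₁ = 207, n₀ = 194, n = 401; a·n₀/n = 46·194/401 = 22.2544; c·n₁/n = 17·207/401 = 8.7756
Stratum 2 (Middle): n₁ = 317, n₀ = 208, n = 525; a·n₀/n = 141·208/525 = 55.8629; c·n₁/n = 16·317/525 = 9.6610
Stratum 3 (High): n₁ = 272, n₀ = 61, n = 333; a·n₀/n = 31·61/333 = 5.6787; c·n₁/n = 17·272/333 = 13.8859
RR_MH = (22.2544 + 55.8629 + 5.6787) / (8.7756 + 9.6610 + 13.8859) = 83.7959 / 32.3224 = 2.59250

2.59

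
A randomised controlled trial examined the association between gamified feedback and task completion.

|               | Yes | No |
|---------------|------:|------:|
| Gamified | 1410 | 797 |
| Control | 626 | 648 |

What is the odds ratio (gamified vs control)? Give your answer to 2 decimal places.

1.83

Cells: a = 1410, b = 797, c = 626, d = 648.
OR = (a·d)/(b·c) = (1410 × 648) / (797 × 626) = 913680 / 498922 = 1.83131
The odds of task completion are about 1.83 times as high in the gamified group.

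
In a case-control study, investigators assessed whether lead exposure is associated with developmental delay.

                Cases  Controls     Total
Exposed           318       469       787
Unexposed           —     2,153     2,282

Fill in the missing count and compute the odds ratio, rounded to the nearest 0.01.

11.32

The missing cell is in the unexposed row: 2282 − 2153 = 129.
So a = 318, b = 469, c = 129, d = 2153.
OR = (a·d)/(b·c) = (318 × 2153) / (469 × 129) = 684654 / 60501 = 11.31641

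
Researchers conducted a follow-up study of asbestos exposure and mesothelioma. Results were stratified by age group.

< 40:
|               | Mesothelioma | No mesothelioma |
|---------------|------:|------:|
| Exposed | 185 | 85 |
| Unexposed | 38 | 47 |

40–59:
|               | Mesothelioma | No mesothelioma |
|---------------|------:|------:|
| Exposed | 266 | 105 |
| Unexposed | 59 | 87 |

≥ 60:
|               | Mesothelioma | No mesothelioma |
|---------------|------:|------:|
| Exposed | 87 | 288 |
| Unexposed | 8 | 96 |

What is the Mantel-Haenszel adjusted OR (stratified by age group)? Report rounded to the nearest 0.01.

3.35

OR_MH = Σ(aᵢdᵢ/nᵢ) / Σ(bᵢcᵢ/nᵢ), where nᵢ is the stratum total.
Stratum 1 (< 40): n = 355; a·d/n = 185·47/355 = 24.4930; b·c/n = 85·38/355 = 9.0986
Stratum 2 (40–59): n = 517; a·d/n = 266·87/517 = 44.7621; b·c/n = 105·59/517 = 11.9826
Stratum 3 (≥ 60): n = 479; a·d/n = 87·96/479 = 17.4363; b·c/n = 288·8/479 = 4.8100
OR_MH = (24.4930 + 44.7621 + 17.4363) / (9.0986 + 11.9826 + 4.8100) = 86.6914 / 25.8912 = 3.34829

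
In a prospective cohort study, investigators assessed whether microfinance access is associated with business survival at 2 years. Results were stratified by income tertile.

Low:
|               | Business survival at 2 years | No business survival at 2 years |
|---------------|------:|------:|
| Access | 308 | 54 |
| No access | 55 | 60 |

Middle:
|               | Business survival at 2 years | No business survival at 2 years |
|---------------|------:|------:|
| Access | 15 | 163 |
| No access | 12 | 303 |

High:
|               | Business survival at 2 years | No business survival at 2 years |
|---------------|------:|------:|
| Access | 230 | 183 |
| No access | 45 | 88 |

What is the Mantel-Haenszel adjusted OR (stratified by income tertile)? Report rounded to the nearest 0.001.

OR_MH = Σ(aᵢdᵢ/nᵢ) / Σ(bᵢcᵢ/nᵢ), where nᵢ is the stratum total.
Stratum 1 (Low): n = 477; a·d/n = 308·60/477 = 38.7421; b·c/n = 54·55/477 = 6.2264
Stratum 2 (Middle): n = 493; a·d/n = 15·303/493 = 9.2191; b·c/n = 163·12/493 = 3.9675
Stratum 3 (High): n = 546; a·d/n = 230·88/546 = 37.0696; b·c/n = 183·45/546 = 15.0824
OR_MH = (38.7421 + 9.2191 + 37.0696) / (6.2264 + 3.9675 + 15.0824) = 85.0308 / 25.2764 = 3.36404

3.364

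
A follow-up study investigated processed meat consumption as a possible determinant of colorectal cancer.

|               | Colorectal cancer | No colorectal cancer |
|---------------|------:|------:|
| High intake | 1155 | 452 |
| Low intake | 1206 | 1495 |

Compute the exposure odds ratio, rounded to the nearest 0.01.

3.17

Cells: a = 1155, b = 452, c = 1206, d = 1495.
OR = (a·d)/(b·c) = (1155 × 1495) / (452 × 1206) = 1726725 / 545112 = 3.16765
The odds of colorectal cancer are about 3.17 times as high in the high intake group.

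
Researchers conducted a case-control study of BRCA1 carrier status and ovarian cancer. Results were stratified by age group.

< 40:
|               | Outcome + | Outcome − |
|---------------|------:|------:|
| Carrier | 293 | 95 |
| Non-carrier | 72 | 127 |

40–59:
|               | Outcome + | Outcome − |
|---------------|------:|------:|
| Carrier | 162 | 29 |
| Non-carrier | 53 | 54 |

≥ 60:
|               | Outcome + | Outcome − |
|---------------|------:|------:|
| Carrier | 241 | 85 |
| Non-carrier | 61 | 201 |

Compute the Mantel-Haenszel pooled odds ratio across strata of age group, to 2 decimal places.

OR_MH = Σ(aᵢdᵢ/nᵢ) / Σ(bᵢcᵢ/nᵢ), where nᵢ is the stratum total.
Stratum 1 (< 40): n = 587; a·d/n = 293·127/587 = 63.3918; b·c/n = 95·72/587 = 11.6525
Stratum 2 (40–59): n = 298; a·d/n = 162·54/298 = 29.3557; b·c/n = 29·53/298 = 5.1577
Stratum 3 (≥ 60): n = 588; a·d/n = 241·201/588 = 82.3827; b·c/n = 85·61/588 = 8.8180
OR_MH = (63.3918 + 29.3557 + 82.3827) / (11.6525 + 5.1577 + 8.8180) = 175.1302 / 25.6282 = 6.83349

6.83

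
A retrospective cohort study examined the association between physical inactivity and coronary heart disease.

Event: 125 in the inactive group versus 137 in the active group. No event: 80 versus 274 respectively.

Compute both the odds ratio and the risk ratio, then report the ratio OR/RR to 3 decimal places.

1.708

From the description: a = 125, b = 80, c = 137, d = 274.
OR = (125·274)/(80·137) = 34250/10960 = 3.12500
Risk in exposed = 125/205 = 0.60976; risk in unexposed = 137/411 = 0.33333; RR = 1.82927
OR/RR = 3.12500 / 1.82927 = 1.70833
The outcome is not rare, so the OR lies further from 1 than the RR.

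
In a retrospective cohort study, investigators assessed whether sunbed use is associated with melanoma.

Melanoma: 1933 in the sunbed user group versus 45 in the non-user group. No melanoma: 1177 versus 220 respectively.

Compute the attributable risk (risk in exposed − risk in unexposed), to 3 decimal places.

From the description: a = 1933, b = 1177, c = 45, d = 220.
Risk in exposed = 1933/3110 = 0.621543; risk in unexposed = 45/265 = 0.169811.
Risk difference = 0.621543 − 0.169811 = 0.451732

0.452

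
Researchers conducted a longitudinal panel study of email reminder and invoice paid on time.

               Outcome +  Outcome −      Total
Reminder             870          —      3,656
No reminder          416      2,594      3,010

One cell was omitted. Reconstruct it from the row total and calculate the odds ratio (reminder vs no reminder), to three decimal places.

The missing cell is in the exposed row: 3656 − 870 = 2786.
So a = 870, b = 2786, c = 416, d = 2594.
OR = (a·d)/(b·c) = (870 × 2594) / (2786 × 416) = 2256780 / 1158976 = 1.94722

1.947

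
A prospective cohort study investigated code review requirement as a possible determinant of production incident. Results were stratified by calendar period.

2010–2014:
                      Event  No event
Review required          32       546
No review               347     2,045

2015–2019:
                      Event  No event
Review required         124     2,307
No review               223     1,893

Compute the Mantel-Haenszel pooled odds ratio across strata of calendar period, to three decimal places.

OR_MH = Σ(aᵢdᵢ/nᵢ) / Σ(bᵢcᵢ/nᵢ), where nᵢ is the stratum total.
Stratum 1 (2010–2014): n = 2970; a·d/n = 32·2045/2970 = 22.0337; b·c/n = 546·347/2970 = 63.7919
Stratum 2 (2015–2019): n = 4547; a·d/n = 124·1893/4547 = 51.6235; b·c/n = 2307·223/4547 = 113.1430
OR_MH = (22.0337 + 51.6235) / (63.7919 + 113.1430) = 73.6572 / 176.9349 = 0.41630

0.416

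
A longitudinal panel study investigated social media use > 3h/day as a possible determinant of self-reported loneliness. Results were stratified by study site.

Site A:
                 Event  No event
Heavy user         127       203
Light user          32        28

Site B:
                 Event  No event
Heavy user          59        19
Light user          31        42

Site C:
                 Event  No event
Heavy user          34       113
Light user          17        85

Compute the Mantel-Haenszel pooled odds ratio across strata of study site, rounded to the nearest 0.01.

1.31

OR_MH = Σ(aᵢdᵢ/nᵢ) / Σ(bᵢcᵢ/nᵢ), where nᵢ is the stratum total.
Stratum 1 (Site A): n = 390; a·d/n = 127·28/390 = 9.1179; b·c/n = 203·32/390 = 16.6564
Stratum 2 (Site B): n = 151; a·d/n = 59·42/151 = 16.4106; b·c/n = 19·31/151 = 3.9007
Stratum 3 (Site C): n = 249; a·d/n = 34·85/249 = 11.6064; b·c/n = 113·17/249 = 7.7149
OR_MH = (9.1179 + 16.4106 + 11.6064) / (16.6564 + 3.9007 + 7.7149) = 37.1350 / 28.2719 = 1.31349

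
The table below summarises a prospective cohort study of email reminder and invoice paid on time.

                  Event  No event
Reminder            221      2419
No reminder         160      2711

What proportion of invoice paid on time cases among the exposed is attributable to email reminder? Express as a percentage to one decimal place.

33.4

Cells: a = 221, b = 2419, c = 160, d = 2711.
Risk in exposed = 221/2640 = 0.08371; risk in unexposed = 160/2871 = 0.05573.
RR = 0.08371/0.05573 = 1.50211
AR% = (RR − 1)/RR × 100 = (1.50211 − 1)/1.50211 × 100 = 33.4270%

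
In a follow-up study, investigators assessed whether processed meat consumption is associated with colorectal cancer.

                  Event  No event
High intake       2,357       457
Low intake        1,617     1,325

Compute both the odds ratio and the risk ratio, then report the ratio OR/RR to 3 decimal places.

Cells: a = 2357, b = 457, c = 1617, d = 1325.
OR = (2357·1325)/(457·1617) = 3123025/738969 = 4.22619
Risk in exposed = 2357/2814 = 0.83760; risk in unexposed = 1617/2942 = 0.54963; RR = 1.52394
OR/RR = 4.22619 / 1.52394 = 2.77320
The outcome is not rare, so the OR lies further from 1 than the RR.

2.773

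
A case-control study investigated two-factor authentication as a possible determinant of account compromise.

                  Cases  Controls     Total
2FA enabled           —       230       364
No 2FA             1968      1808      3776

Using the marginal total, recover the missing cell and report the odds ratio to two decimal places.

0.54

The missing cell is in the exposed row: 364 − 230 = 134.
So a = 134, b = 230, c = 1968, d = 1808.
OR = (a·d)/(b·c) = (134 × 1808) / (230 × 1968) = 242272 / 452640 = 0.53524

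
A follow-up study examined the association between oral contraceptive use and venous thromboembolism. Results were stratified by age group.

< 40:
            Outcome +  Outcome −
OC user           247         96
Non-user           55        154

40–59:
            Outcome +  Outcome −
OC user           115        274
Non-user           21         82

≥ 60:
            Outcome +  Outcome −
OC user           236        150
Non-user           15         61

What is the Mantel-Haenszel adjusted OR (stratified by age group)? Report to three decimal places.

4.563

OR_MH = Σ(aᵢdᵢ/nᵢ) / Σ(bᵢcᵢ/nᵢ), where nᵢ is the stratum total.
Stratum 1 (< 40): n = 552; a·d/n = 247·154/552 = 68.9094; b·c/n = 96·55/552 = 9.5652
Stratum 2 (40–59): n = 492; a·d/n = 115·82/492 = 19.1667; b·c/n = 274·21/492 = 11.6951
Stratum 3 (≥ 60): n = 462; a·d/n = 236·61/462 = 31.1602; b·c/n = 150·15/462 = 4.8701
OR_MH = (68.9094 + 19.1667 + 31.1602) / (9.5652 + 11.6951 + 4.8701) = 119.2363 / 26.1305 = 4.56311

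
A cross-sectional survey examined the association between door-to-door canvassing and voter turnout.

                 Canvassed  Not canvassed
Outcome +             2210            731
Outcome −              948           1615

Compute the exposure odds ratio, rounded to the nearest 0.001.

5.150

Reading the table with exposure as columns: a = 2210 (Canvassed, case), b = 948 (Canvassed, non-case), c = 731 (Not canvassed, case), d = 1615.
OR = (a·d)/(b·c) = (2210 × 1615) / (948 × 731) = 3569150 / 692988 = 5.15038
The odds of voter turnout are about 5.15 times as high in the canvassed group.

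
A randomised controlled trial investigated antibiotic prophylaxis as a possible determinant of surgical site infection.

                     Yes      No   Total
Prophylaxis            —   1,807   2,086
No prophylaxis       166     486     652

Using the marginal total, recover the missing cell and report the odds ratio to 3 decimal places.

The missing cell is in the exposed row: 2086 − 1807 = 279.
So a = 279, b = 1807, c = 166, d = 486.
OR = (a·d)/(b·c) = (279 × 486) / (1807 × 166) = 135594 / 299962 = 0.45204

0.452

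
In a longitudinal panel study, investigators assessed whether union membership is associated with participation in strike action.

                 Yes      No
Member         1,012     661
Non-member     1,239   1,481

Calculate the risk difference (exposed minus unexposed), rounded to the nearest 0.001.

0.149

Cells: a = 1012, b = 661, c = 1239, d = 1481.
Risk in exposed = 1012/1673 = 0.604901; risk in unexposed = 1239/2720 = 0.455515.
Risk difference = 0.604901 − 0.455515 = 0.149387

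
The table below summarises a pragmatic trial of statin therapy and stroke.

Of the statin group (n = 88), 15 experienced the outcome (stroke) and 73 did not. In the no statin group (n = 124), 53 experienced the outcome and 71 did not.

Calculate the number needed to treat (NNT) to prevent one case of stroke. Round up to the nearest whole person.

Risk in treated group = 15/88 = 0.17045; risk in control = 53/124 = 0.42742.
Absolute risk reduction = 0.42742 − 0.17045 = 0.25696
NNT = 1 / ARR = 1 / 0.25696 = 3.892 → round up → 4

4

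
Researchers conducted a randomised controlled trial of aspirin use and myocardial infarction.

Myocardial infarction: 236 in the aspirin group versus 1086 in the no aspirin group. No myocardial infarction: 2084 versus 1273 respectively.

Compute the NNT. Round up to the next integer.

3

Risk in treated group = 236/2320 = 0.10172; risk in control = 1086/2359 = 0.46036.
Absolute risk reduction = 0.46036 − 0.10172 = 0.35864
NNT = 1 / ARR = 1 / 0.35864 = 2.788 → round up → 3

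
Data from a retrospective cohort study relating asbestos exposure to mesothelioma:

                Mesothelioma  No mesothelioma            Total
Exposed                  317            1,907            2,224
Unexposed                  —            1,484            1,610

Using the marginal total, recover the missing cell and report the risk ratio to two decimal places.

1.82

The missing cell is in the unexposed row: 1610 − 1484 = 126.
So a = 317, b = 1907, c = 126, d = 1484.
RR = [a/(a+b)] / [c/(c+d)] = (317/2224) / (126/1610) = 0.14254/0.07826 = 1.82129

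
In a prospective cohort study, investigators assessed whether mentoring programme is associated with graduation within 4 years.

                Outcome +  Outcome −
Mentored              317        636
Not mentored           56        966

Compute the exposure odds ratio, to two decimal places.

8.60

Cells: a = 317, b = 636, c = 56, d = 966.
OR = (a·d)/(b·c) = (317 × 966) / (636 × 56) = 306222 / 35616 = 8.59788
The odds of graduation within 4 years are about 8.60 times as high in the mentored group.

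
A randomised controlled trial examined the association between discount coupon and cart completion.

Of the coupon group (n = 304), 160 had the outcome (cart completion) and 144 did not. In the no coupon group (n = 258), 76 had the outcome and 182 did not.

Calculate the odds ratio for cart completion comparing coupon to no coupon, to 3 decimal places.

From the description: a = 160, b = 144, c = 76, d = 182.
OR = (a·d)/(b·c) = (160 × 182) / (144 × 76) = 29120 / 10944 = 2.66082
The odds of cart completion are about 2.66 times as high in the coupon group.

2.661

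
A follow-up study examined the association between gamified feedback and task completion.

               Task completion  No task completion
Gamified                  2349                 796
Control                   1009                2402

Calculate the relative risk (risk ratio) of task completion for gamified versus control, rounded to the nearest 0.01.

Cells: a = 2349, b = 796, c = 1009, d = 2402.
Risk in exposed = 2349/3145 = 0.74690; risk in unexposed = 1009/3411 = 0.29581.
RR = 0.74690 / 0.29581 = 2.52495
The risk among the exposed is 2.52 times that among the unexposed.

2.52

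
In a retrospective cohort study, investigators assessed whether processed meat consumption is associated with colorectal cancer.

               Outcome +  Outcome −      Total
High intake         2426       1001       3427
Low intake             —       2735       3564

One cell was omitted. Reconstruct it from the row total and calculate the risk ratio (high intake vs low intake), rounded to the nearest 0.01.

3.04

The missing cell is in the unexposed row: 3564 − 2735 = 829.
So a = 2426, b = 1001, c = 829, d = 2735.
RR = [a/(a+b)] / [c/(c+d)] = (2426/3427) / (829/3564) = 0.70791/0.23260 = 3.04341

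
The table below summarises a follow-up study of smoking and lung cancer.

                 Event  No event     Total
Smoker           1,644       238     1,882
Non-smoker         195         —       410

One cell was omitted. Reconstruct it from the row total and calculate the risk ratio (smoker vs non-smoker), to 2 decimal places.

The missing cell is in the unexposed row: 410 − 195 = 215.
So a = 1644, b = 238, c = 195, d = 215.
RR = [a/(a+b)] / [c/(c+d)] = (1644/1882) / (195/410) = 0.87354/0.47561 = 1.83667

1.84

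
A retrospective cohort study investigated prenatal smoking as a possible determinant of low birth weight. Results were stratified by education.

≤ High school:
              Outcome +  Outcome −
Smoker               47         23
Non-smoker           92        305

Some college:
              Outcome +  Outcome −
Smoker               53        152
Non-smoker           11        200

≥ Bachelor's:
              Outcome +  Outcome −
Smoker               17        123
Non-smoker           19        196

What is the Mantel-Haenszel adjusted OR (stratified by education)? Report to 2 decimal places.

OR_MH = Σ(aᵢdᵢ/nᵢ) / Σ(bᵢcᵢ/nᵢ), where nᵢ is the stratum total.
Stratum 1 (≤ High school): n = 467; a·d/n = 47·305/467 = 30.6959; b·c/n = 23·92/467 = 4.5310
Stratum 2 (Some college): n = 416; a·d/n = 53·200/416 = 25.4808; b·c/n = 152·11/416 = 4.0192
Stratum 3 (≥ Bachelor's): n = 355; a·d/n = 17·196/355 = 9.3859; b·c/n = 123·19/355 = 6.5831
OR_MH = (30.6959 + 25.4808 + 9.3859) / (4.5310 + 4.0192 + 6.5831) = 65.5626 / 15.1334 = 4.33232

4.33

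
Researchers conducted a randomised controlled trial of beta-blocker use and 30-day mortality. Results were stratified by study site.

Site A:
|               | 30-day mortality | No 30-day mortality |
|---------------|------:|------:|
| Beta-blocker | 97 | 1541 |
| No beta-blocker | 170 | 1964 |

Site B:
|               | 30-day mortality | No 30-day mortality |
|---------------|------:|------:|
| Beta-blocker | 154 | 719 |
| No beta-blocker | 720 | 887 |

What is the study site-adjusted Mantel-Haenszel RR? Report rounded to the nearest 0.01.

RR_MH = Σ(aᵢ·n₀ᵢ/nᵢ) / Σ(cᵢ·n₁ᵢ/nᵢ), with n₁ᵢ = aᵢ+bᵢ (exposed), n₀ᵢ = cᵢ+dᵢ (unexposed), nᵢ = n₁ᵢ+n₀ᵢ.
Stratum 1 (Site A): n₁ = 1638, n₀ = 2134, n = 3772; a·n₀/n = 97·2134/3772 = 54.8775; c·n₁/n = 170·1638/3772 = 73.8229
Stratum 2 (Site B): n₁ = 873, n₀ = 1607, n = 2480; a·n₀/n = 154·1607/2480 = 99.7895; c·n₁/n = 720·873/2480 = 253.4516
RR_MH = (54.8775 + 99.7895) / (73.8229 + 253.4516) = 154.6670 / 327.2745 = 0.47259

0.47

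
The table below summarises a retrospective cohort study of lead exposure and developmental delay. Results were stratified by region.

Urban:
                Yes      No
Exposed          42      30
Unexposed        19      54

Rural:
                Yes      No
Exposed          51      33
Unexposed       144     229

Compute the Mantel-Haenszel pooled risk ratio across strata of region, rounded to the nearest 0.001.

1.748

RR_MH = Σ(aᵢ·n₀ᵢ/nᵢ) / Σ(cᵢ·n₁ᵢ/nᵢ), with n₁ᵢ = aᵢ+bᵢ (exposed), n₀ᵢ = cᵢ+dᵢ (unexposed), nᵢ = n₁ᵢ+n₀ᵢ.
Stratum 1 (Urban): n₁ = 72, n₀ = 73, n = 145; a·n₀/n = 42·73/145 = 21.1448; c·n₁/n = 19·72/145 = 9.4345
Stratum 2 (Rural): n₁ = 84, n₀ = 373, n = 457; a·n₀/n = 51·373/457 = 41.6258; c·n₁/n = 144·84/457 = 26.4683
RR_MH = (21.1448 + 41.6258) / (9.4345 + 26.4683) = 62.7706 / 35.9028 = 1.74835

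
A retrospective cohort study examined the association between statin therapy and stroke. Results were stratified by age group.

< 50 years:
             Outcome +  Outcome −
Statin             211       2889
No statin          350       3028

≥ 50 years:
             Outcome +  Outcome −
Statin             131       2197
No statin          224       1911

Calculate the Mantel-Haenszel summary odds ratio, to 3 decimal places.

OR_MH = Σ(aᵢdᵢ/nᵢ) / Σ(bᵢcᵢ/nᵢ), where nᵢ is the stratum total.
Stratum 1 (< 50 years): n = 6478; a·d/n = 211·3028/6478 = 98.6274; b·c/n = 2889·350/6478 = 156.0898
Stratum 2 (≥ 50 years): n = 4463; a·d/n = 131·1911/4463 = 56.0925; b·c/n = 2197·224/4463 = 110.2684
OR_MH = (98.6274 + 56.0925) / (156.0898 + 110.2684) = 154.7199 / 266.3583 = 0.58087

0.581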